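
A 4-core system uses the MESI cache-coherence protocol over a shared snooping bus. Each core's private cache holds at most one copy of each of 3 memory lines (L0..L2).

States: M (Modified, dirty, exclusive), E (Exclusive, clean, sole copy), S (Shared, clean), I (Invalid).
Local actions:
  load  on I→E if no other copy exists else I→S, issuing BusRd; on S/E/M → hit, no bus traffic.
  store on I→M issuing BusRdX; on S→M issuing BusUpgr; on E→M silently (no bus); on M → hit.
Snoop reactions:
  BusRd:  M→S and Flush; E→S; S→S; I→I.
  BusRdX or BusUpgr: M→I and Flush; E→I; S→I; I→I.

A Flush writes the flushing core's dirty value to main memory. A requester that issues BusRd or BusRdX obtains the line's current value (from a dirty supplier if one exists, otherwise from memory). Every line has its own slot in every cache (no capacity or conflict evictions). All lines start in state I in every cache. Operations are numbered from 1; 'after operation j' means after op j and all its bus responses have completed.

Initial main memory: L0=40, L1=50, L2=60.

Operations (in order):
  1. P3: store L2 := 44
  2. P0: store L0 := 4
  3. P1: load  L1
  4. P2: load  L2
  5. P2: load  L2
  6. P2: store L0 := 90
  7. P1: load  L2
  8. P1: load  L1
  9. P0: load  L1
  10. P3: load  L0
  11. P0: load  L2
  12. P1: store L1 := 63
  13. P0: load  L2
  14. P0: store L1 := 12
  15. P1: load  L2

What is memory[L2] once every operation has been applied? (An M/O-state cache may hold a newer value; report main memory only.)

memory[L2] = 44

[1] P3: store L2 := 44 | P0:I, P1:I, P2:I, P3:M(44) | bus: BusRdX
[2] P0: store L0 := 4 | P0:M(4), P1:I, P2:I, P3:I | bus: BusRdX
[3] P1: load  L1 | P0:I, P1:E(50), P2:I, P3:I | bus: BusRd
[4] P2: load  L2 | P0:I, P1:I, P2:S(44), P3:S(44) | bus: BusRd,Flush
[5] P2: load  L2 | P0:I, P1:I, P2:S(44), P3:S(44) | bus: none
[6] P2: store L0 := 90 | P0:I, P1:I, P2:M(90), P3:I | bus: BusRdX,Flush
[7] P1: load  L2 | P0:I, P1:S(44), P2:S(44), P3:S(44) | bus: BusRd
[8] P1: load  L1 | P0:I, P1:E(50), P2:I, P3:I | bus: none
[9] P0: load  L1 | P0:S(50), P1:S(50), P2:I, P3:I | bus: BusRd
[10] P3: load  L0 | P0:I, P1:I, P2:S(90), P3:S(90) | bus: BusRd,Flush
[11] P0: load  L2 | P0:S(44), P1:S(44), P2:S(44), P3:S(44) | bus: BusRd
[12] P1: store L1 := 63 | P0:I, P1:M(63), P2:I, P3:I | bus: BusUpgr
[13] P0: load  L2 | P0:S(44), P1:S(44), P2:S(44), P3:S(44) | bus: none
[14] P0: store L1 := 12 | P0:M(12), P1:I, P2:I, P3:I | bus: BusRdX,Flush
[15] P1: load  L2 | P0:S(44), P1:S(44), P2:S(44), P3:S(44) | bus: none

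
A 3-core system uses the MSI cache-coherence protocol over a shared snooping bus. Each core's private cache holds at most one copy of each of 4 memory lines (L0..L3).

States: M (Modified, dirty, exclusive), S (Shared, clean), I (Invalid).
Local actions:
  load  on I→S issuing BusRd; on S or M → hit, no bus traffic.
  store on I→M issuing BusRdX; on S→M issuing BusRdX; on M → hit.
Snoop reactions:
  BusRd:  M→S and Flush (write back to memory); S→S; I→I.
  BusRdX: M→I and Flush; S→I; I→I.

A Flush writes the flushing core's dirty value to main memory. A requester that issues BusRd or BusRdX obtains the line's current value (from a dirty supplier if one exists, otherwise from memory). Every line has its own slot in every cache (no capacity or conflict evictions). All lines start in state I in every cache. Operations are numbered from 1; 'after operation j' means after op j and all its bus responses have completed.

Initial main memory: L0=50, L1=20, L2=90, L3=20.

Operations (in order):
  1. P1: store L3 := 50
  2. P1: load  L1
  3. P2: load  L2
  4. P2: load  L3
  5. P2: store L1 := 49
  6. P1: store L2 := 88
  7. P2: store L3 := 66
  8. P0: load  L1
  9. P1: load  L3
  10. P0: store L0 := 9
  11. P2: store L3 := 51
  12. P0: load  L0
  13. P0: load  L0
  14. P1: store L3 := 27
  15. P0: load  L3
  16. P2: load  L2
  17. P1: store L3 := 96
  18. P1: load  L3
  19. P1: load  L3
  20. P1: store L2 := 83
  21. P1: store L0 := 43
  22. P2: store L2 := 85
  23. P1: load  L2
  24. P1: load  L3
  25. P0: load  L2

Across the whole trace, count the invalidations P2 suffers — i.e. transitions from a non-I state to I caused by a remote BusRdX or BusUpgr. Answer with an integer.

step 1: P1: store L3 := 50  ⟶  IMI  (L3)  txn=BusRdX  M[L3]=20
step 2: P1: load  L1  ⟶  ISI  (L1)  txn=BusRd  M[L1]=20
step 3: P2: load  L2  ⟶  IIS  (L2)  txn=BusRd  M[L2]=90
step 4: P2: load  L3  ⟶  ISS  (L3)  txn=BusRd+Flush  M[L3]=50
step 5: P2: store L1 := 49  ⟶  IIM  (L1)  txn=BusRdX  M[L1]=20
step 6: P1: store L2 := 88  ⟶  IMI  (L2)  txn=BusRdX  M[L2]=90
step 7: P2: store L3 := 66  ⟶  IIM  (L3)  txn=BusRdX  M[L3]=50
step 8: P0: load  L1  ⟶  SIS  (L1)  txn=BusRd+Flush  M[L1]=49
step 9: P1: load  L3  ⟶  ISS  (L3)  txn=BusRd+Flush  M[L3]=66
step 10: P0: store L0 := 9  ⟶  MII  (L0)  txn=BusRdX  M[L0]=50
step 11: P2: store L3 := 51  ⟶  IIM  (L3)  txn=BusRdX  M[L3]=66
step 12: P0: load  L0  ⟶  MII  (L0)  txn=∅  M[L0]=50
step 13: P0: load  L0  ⟶  MII  (L0)  txn=∅  M[L0]=50
step 14: P1: store L3 := 27  ⟶  IMI  (L3)  txn=BusRdX+Flush  M[L3]=51
step 15: P0: load  L3  ⟶  SSI  (L3)  txn=BusRd+Flush  M[L3]=27
step 16: P2: load  L2  ⟶  ISS  (L2)  txn=BusRd+Flush  M[L2]=88
step 17: P1: store L3 := 96  ⟶  IMI  (L3)  txn=BusRdX  M[L3]=27
step 18: P1: load  L3  ⟶  IMI  (L3)  txn=∅  M[L3]=27
step 19: P1: load  L3  ⟶  IMI  (L3)  txn=∅  M[L3]=27
step 20: P1: store L2 := 83  ⟶  IMI  (L2)  txn=BusRdX  M[L2]=88
step 21: P1: store L0 := 43  ⟶  IMI  (L0)  txn=BusRdX+Flush  M[L0]=9
step 22: P2: store L2 := 85  ⟶  IIM  (L2)  txn=BusRdX+Flush  M[L2]=83
step 23: P1: load  L2  ⟶  ISS  (L2)  txn=BusRd+Flush  M[L2]=85
step 24: P1: load  L3  ⟶  IMI  (L3)  txn=∅  M[L3]=27
step 25: P0: load  L2  ⟶  SSS  (L2)  txn=BusRd  M[L2]=85

invalidations = 3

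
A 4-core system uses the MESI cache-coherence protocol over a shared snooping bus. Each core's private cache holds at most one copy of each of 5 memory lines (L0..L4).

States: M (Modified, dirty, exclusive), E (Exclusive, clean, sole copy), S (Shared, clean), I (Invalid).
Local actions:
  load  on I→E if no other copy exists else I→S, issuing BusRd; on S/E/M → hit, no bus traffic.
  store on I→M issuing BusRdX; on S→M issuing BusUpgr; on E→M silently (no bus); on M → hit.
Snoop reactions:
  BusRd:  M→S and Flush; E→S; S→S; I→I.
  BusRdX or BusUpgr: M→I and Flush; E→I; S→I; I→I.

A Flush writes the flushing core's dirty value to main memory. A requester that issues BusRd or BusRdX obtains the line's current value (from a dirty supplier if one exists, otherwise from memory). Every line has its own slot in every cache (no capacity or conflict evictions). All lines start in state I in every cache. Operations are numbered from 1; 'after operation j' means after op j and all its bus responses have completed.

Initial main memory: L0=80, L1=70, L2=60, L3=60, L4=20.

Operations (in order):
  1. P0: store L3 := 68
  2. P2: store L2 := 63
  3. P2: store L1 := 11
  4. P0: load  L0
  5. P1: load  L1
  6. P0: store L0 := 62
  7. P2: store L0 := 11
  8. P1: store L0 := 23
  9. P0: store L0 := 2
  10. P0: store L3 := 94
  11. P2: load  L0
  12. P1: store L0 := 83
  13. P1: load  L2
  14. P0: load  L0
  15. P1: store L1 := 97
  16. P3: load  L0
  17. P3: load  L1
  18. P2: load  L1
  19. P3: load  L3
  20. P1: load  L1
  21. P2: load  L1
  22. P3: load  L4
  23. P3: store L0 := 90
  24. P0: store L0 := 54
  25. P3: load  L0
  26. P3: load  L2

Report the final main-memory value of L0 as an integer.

memory[L0] = 54

[1] P0: store L3 := 68 | P0:M(68), P1:I, P2:I, P3:I | bus: BusRdX
[2] P2: store L2 := 63 | P0:I, P1:I, P2:M(63), P3:I | bus: BusRdX
[3] P2: store L1 := 11 | P0:I, P1:I, P2:M(11), P3:I | bus: BusRdX
[4] P0: load  L0 | P0:E(80), P1:I, P2:I, P3:I | bus: BusRd
[5] P1: load  L1 | P0:I, P1:S(11), P2:S(11), P3:I | bus: BusRd,Flush
[6] P0: store L0 := 62 | P0:M(62), P1:I, P2:I, P3:I | bus: none
[7] P2: store L0 := 11 | P0:I, P1:I, P2:M(11), P3:I | bus: BusRdX,Flush
[8] P1: store L0 := 23 | P0:I, P1:M(23), P2:I, P3:I | bus: BusRdX,Flush
[9] P0: store L0 := 2 | P0:M(2), P1:I, P2:I, P3:I | bus: BusRdX,Flush
[10] P0: store L3 := 94 | P0:M(94), P1:I, P2:I, P3:I | bus: none
[11] P2: load  L0 | P0:S(2), P1:I, P2:S(2), P3:I | bus: BusRd,Flush
[12] P1: store L0 := 83 | P0:I, P1:M(83), P2:I, P3:I | bus: BusRdX
[13] P1: load  L2 | P0:I, P1:S(63), P2:S(63), P3:I | bus: BusRd,Flush
[14] P0: load  L0 | P0:S(83), P1:S(83), P2:I, P3:I | bus: BusRd,Flush
[15] P1: store L1 := 97 | P0:I, P1:M(97), P2:I, P3:I | bus: BusUpgr
[16] P3: load  L0 | P0:S(83), P1:S(83), P2:I, P3:S(83) | bus: BusRd
[17] P3: load  L1 | P0:I, P1:S(97), P2:I, P3:S(97) | bus: BusRd,Flush
[18] P2: load  L1 | P0:I, P1:S(97), P2:S(97), P3:S(97) | bus: BusRd
[19] P3: load  L3 | P0:S(94), P1:I, P2:I, P3:S(94) | bus: BusRd,Flush
[20] P1: load  L1 | P0:I, P1:S(97), P2:S(97), P3:S(97) | bus: none
[21] P2: load  L1 | P0:I, P1:S(97), P2:S(97), P3:S(97) | bus: none
[22] P3: load  L4 | P0:I, P1:I, P2:I, P3:E(20) | bus: BusRd
[23] P3: store L0 := 90 | P0:I, P1:I, P2:I, P3:M(90) | bus: BusUpgr
[24] P0: store L0 := 54 | P0:M(54), P1:I, P2:I, P3:I | bus: BusRdX,Flush
[25] P3: load  L0 | P0:S(54), P1:I, P2:I, P3:S(54) | bus: BusRd,Flush
[26] P3: load  L2 | P0:I, P1:S(63), P2:S(63), P3:S(63) | bus: BusRd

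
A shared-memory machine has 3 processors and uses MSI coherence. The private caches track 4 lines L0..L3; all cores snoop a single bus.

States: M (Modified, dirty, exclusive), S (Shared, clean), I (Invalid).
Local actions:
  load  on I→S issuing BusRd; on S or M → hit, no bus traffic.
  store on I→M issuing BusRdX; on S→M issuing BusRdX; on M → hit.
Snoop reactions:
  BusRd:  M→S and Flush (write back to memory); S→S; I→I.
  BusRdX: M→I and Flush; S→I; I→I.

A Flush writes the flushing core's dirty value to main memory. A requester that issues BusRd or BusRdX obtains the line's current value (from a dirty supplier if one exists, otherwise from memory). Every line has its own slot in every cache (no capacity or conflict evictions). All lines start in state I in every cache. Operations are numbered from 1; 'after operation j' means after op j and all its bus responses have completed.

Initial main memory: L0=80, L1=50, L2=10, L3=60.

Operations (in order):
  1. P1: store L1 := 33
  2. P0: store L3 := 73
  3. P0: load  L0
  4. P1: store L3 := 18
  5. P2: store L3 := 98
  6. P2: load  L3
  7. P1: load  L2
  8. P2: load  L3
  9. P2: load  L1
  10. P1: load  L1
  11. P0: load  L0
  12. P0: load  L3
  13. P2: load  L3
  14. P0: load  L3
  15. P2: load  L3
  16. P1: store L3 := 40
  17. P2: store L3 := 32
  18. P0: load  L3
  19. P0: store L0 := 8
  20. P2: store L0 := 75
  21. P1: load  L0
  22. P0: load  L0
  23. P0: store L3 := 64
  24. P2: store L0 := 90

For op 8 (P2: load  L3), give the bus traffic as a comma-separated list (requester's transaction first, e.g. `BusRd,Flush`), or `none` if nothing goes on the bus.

1. P1: store L1 := 33  bus=[BusRdX]  L1: P0=I P1=M P2=I  mem[L1]=50
2. P0: store L3 := 73  bus=[BusRdX]  L3: P0=M P1=I P2=I  mem[L3]=60
3. P0: load  L0  bus=[BusRd]  L0: P0=S P1=I P2=I  mem[L0]=80
4. P1: store L3 := 18  bus=[BusRdX,Flush]  L3: P0=I P1=M P2=I  mem[L3]=73
5. P2: store L3 := 98  bus=[BusRdX,Flush]  L3: P0=I P1=I P2=M  mem[L3]=18
6. P2: load  L3  bus=[-]  L3: P0=I P1=I P2=M  mem[L3]=18
7. P1: load  L2  bus=[BusRd]  L2: P0=I P1=S P2=I  mem[L2]=10
8. P2: load  L3  bus=[-]  L3: P0=I P1=I P2=M  mem[L3]=18
9. P2: load  L1  bus=[BusRd,Flush]  L1: P0=I P1=S P2=S  mem[L1]=33
10. P1: load  L1  bus=[-]  L1: P0=I P1=S P2=S  mem[L1]=33
11. P0: load  L0  bus=[-]  L0: P0=S P1=I P2=I  mem[L0]=80
12. P0: load  L3  bus=[BusRd,Flush]  L3: P0=S P1=I P2=S  mem[L3]=98
13. P2: load  L3  bus=[-]  L3: P0=S P1=I P2=S  mem[L3]=98
14. P0: load  L3  bus=[-]  L3: P0=S P1=I P2=S  mem[L3]=98
15. P2: load  L3  bus=[-]  L3: P0=S P1=I P2=S  mem[L3]=98
16. P1: store L3 := 40  bus=[BusRdX]  L3: P0=I P1=M P2=I  mem[L3]=98
17. P2: store L3 := 32  bus=[BusRdX,Flush]  L3: P0=I P1=I P2=M  mem[L3]=40
18. P0: load  L3  bus=[BusRd,Flush]  L3: P0=S P1=I P2=S  mem[L3]=32
19. P0: store L0 := 8  bus=[BusRdX]  L0: P0=M P1=I P2=I  mem[L0]=80
20. P2: store L0 := 75  bus=[BusRdX,Flush]  L0: P0=I P1=I P2=M  mem[L0]=8
21. P1: load  L0  bus=[BusRd,Flush]  L0: P0=I P1=S P2=S  mem[L0]=75
22. P0: load  L0  bus=[BusRd]  L0: P0=S P1=S P2=S  mem[L0]=75
23. P0: store L3 := 64  bus=[BusRdX]  L3: P0=M P1=I P2=I  mem[L3]=32
24. P2: store L0 := 90  bus=[BusRdX]  L0: P0=I P1=I P2=M  mem[L0]=75

bus = none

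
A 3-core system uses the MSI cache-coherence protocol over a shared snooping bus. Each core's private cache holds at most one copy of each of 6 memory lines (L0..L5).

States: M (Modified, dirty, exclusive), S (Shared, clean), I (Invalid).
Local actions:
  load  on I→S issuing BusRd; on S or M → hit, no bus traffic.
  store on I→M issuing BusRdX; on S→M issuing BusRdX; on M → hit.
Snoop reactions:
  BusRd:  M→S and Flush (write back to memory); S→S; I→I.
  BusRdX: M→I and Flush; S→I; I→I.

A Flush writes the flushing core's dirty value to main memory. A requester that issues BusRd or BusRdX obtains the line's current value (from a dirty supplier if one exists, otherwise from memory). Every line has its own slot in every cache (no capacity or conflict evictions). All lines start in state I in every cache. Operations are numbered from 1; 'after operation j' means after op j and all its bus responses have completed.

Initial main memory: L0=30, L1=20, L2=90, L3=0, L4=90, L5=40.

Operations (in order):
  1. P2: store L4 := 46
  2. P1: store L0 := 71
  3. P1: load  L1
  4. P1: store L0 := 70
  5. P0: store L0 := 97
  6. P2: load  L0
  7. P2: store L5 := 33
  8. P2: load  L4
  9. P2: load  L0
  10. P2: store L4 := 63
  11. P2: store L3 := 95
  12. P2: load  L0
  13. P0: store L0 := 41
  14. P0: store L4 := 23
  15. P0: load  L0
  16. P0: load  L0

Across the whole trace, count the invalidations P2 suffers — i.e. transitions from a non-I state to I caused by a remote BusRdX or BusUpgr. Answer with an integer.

  op1 P2: store L4 := 46 → I/I/M on L4; bus BusRdX; mem=90
  op2 P1: store L0 := 71 → I/M/I on L0; bus BusRdX; mem=30
  op3 P1: load  L1 → I/S/I on L1; bus BusRd; mem=20
  op4 P1: store L0 := 70 → I/M/I on L0; bus (none); mem=30
  op5 P0: store L0 := 97 → M/I/I on L0; bus BusRdX Flush; mem=70
  op6 P2: load  L0 → S/I/S on L0; bus BusRd Flush; mem=97
  op7 P2: store L5 := 33 → I/I/M on L5; bus BusRdX; mem=40
  op8 P2: load  L4 → I/I/M on L4; bus (none); mem=90
  op9 P2: load  L0 → S/I/S on L0; bus (none); mem=97
  op10 P2: store L4 := 63 → I/I/M on L4; bus (none); mem=90
  op11 P2: store L3 := 95 → I/I/M on L3; bus BusRdX; mem=0
  op12 P2: load  L0 → S/I/S on L0; bus (none); mem=97
  op13 P0: store L0 := 41 → M/I/I on L0; bus BusRdX; mem=97
  op14 P0: store L4 := 23 → M/I/I on L4; bus BusRdX Flush; mem=63
  op15 P0: load  L0 → M/I/I on L0; bus (none); mem=97
  op16 P0: load  L0 → M/I/I on L0; bus (none); mem=97

invalidations = 2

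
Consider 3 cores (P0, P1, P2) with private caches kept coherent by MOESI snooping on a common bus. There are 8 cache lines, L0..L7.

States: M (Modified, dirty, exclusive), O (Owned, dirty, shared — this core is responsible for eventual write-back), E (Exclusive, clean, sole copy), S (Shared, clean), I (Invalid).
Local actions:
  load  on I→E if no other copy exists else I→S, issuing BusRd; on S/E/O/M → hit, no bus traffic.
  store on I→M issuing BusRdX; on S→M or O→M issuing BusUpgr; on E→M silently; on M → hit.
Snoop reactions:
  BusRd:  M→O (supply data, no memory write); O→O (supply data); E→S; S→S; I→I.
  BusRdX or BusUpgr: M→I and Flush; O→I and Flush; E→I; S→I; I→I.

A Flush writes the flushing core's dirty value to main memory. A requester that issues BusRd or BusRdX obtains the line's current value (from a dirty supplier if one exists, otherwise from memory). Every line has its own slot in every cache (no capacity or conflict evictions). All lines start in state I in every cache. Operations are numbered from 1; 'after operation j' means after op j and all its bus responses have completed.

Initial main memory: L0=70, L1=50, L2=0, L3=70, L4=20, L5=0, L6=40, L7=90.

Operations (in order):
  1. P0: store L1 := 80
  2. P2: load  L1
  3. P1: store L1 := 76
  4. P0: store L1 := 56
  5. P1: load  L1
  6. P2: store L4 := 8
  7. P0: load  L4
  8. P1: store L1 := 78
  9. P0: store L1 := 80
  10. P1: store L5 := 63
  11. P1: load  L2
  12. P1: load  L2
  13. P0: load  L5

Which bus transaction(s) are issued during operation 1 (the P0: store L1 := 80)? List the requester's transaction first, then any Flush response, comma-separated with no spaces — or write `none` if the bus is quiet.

[1] P0: store L1 := 80 | P0:M(80), P1:I, P2:I | bus: BusRdX
[2] P2: load  L1 | P0:O(80), P1:I, P2:S(80) | bus: BusRd
[3] P1: store L1 := 76 | P0:I, P1:M(76), P2:I | bus: BusRdX,Flush
[4] P0: store L1 := 56 | P0:M(56), P1:I, P2:I | bus: BusRdX,Flush
[5] P1: load  L1 | P0:O(56), P1:S(56), P2:I | bus: BusRd
[6] P2: store L4 := 8 | P0:I, P1:I, P2:M(8) | bus: BusRdX
[7] P0: load  L4 | P0:S(8), P1:I, P2:O(8) | bus: BusRd
[8] P1: store L1 := 78 | P0:I, P1:M(78), P2:I | bus: BusUpgr,Flush
[9] P0: store L1 := 80 | P0:M(80), P1:I, P2:I | bus: BusRdX,Flush
[10] P1: store L5 := 63 | P0:I, P1:M(63), P2:I | bus: BusRdX
[11] P1: load  L2 | P0:I, P1:E(0), P2:I | bus: BusRd
[12] P1: load  L2 | P0:I, P1:E(0), P2:I | bus: none
[13] P0: load  L5 | P0:S(63), P1:O(63), P2:I | bus: BusRd

bus = BusRdX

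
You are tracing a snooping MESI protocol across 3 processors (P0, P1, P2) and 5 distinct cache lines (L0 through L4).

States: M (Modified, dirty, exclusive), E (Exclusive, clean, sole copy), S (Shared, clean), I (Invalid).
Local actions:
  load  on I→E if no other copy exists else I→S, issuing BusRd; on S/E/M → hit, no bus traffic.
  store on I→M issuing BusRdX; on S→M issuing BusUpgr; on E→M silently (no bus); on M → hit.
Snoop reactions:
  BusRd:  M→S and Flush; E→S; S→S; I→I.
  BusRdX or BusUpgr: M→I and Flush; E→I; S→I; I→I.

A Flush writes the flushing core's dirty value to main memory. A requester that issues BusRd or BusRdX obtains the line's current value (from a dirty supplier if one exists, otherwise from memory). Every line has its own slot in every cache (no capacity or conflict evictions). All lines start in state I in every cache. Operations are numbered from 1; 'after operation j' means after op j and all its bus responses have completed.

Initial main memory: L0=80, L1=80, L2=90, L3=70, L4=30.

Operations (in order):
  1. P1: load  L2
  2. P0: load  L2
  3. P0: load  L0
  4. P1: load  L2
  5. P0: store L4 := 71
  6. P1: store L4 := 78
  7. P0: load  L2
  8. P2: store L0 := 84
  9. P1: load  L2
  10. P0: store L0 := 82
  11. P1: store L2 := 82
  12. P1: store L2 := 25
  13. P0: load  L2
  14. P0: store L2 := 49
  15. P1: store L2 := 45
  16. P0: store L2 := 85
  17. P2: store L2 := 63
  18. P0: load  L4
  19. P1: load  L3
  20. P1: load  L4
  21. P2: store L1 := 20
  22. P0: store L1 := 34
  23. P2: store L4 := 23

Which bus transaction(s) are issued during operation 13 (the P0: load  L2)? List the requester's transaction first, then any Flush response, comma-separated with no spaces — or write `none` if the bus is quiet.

bus = BusRd,Flush

1. P1: load  L2  bus=[BusRd]  L2: P0=I P1=E P2=I  mem[L2]=90
2. P0: load  L2  bus=[BusRd]  L2: P0=S P1=S P2=I  mem[L2]=90
3. P0: load  L0  bus=[BusRd]  L0: P0=E P1=I P2=I  mem[L0]=80
4. P1: load  L2  bus=[-]  L2: P0=S P1=S P2=I  mem[L2]=90
5. P0: store L4 := 71  bus=[BusRdX]  L4: P0=M P1=I P2=I  mem[L4]=30
6. P1: store L4 := 78  bus=[BusRdX,Flush]  L4: P0=I P1=M P2=I  mem[L4]=71
7. P0: load  L2  bus=[-]  L2: P0=S P1=S P2=I  mem[L2]=90
8. P2: store L0 := 84  bus=[BusRdX]  L0: P0=I P1=I P2=M  mem[L0]=80
9. P1: load  L2  bus=[-]  L2: P0=S P1=S P2=I  mem[L2]=90
10. P0: store L0 := 82  bus=[BusRdX,Flush]  L0: P0=M P1=I P2=I  mem[L0]=84
11. P1: store L2 := 82  bus=[BusUpgr]  L2: P0=I P1=M P2=I  mem[L2]=90
12. P1: store L2 := 25  bus=[-]  L2: P0=I P1=M P2=I  mem[L2]=90
13. P0: load  L2  bus=[BusRd,Flush]  L2: P0=S P1=S P2=I  mem[L2]=25
14. P0: store L2 := 49  bus=[BusUpgr]  L2: P0=M P1=I P2=I  mem[L2]=25
15. P1: store L2 := 45  bus=[BusRdX,Flush]  L2: P0=I P1=M P2=I  mem[L2]=49
16. P0: store L2 := 85  bus=[BusRdX,Flush]  L2: P0=M P1=I P2=I  mem[L2]=45
17. P2: store L2 := 63  bus=[BusRdX,Flush]  L2: P0=I P1=I P2=M  mem[L2]=85
18. P0: load  L4  bus=[BusRd,Flush]  L4: P0=S P1=S P2=I  mem[L4]=78
19. P1: load  L3  bus=[BusRd]  L3: P0=I P1=E P2=I  mem[L3]=70
20. P1: load  L4  bus=[-]  L4: P0=S P1=S P2=I  mem[L4]=78
21. P2: store L1 := 20  bus=[BusRdX]  L1: P0=I P1=I P2=M  mem[L1]=80
22. P0: store L1 := 34  bus=[BusRdX,Flush]  L1: P0=M P1=I P2=I  mem[L1]=20
23. P2: store L4 := 23  bus=[BusRdX]  L4: P0=I P1=I P2=M  mem[L4]=78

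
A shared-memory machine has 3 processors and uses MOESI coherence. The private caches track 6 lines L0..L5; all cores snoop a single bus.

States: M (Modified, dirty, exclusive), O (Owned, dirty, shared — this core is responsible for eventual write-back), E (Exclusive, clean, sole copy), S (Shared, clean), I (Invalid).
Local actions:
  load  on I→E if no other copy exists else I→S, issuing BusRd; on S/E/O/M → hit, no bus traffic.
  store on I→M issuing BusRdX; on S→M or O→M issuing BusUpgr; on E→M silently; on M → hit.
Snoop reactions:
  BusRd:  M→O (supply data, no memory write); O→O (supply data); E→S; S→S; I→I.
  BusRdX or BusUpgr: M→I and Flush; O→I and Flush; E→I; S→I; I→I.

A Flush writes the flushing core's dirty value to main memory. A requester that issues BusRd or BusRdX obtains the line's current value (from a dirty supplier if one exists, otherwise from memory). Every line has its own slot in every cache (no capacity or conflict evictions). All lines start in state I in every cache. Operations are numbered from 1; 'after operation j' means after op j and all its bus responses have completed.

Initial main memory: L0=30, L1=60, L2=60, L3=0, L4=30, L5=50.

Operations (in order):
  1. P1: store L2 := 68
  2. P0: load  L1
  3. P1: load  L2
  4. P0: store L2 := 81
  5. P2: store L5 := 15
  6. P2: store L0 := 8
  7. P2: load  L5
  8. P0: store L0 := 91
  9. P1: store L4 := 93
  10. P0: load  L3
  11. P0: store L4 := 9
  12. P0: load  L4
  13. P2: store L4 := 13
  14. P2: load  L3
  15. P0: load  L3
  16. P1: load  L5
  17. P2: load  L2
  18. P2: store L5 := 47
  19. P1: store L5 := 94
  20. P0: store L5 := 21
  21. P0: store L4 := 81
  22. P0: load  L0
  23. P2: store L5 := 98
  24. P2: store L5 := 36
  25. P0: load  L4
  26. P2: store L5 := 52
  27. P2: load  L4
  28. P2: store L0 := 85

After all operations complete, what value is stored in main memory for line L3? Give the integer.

memory[L3] = 0

  op1 P1: store L2 := 68 → I/M/I on L2; bus BusRdX; mem=60
  op2 P0: load  L1 → E/I/I on L1; bus BusRd; mem=60
  op3 P1: load  L2 → I/M/I on L2; bus (none); mem=60
  op4 P0: store L2 := 81 → M/I/I on L2; bus BusRdX Flush; mem=68
  op5 P2: store L5 := 15 → I/I/M on L5; bus BusRdX; mem=50
  op6 P2: store L0 := 8 → I/I/M on L0; bus BusRdX; mem=30
  op7 P2: load  L5 → I/I/M on L5; bus (none); mem=50
  op8 P0: store L0 := 91 → M/I/I on L0; bus BusRdX Flush; mem=8
  op9 P1: store L4 := 93 → I/M/I on L4; bus BusRdX; mem=30
  op10 P0: load  L3 → E/I/I on L3; bus BusRd; mem=0
  op11 P0: store L4 := 9 → M/I/I on L4; bus BusRdX Flush; mem=93
  op12 P0: load  L4 → M/I/I on L4; bus (none); mem=93
  op13 P2: store L4 := 13 → I/I/M on L4; bus BusRdX Flush; mem=9
  op14 P2: load  L3 → S/I/S on L3; bus BusRd; mem=0
  op15 P0: load  L3 → S/I/S on L3; bus (none); mem=0
  op16 P1: load  L5 → I/S/O on L5; bus BusRd; mem=50
  op17 P2: load  L2 → O/I/S on L2; bus BusRd; mem=68
  op18 P2: store L5 := 47 → I/I/M on L5; bus BusUpgr; mem=50
  op19 P1: store L5 := 94 → I/M/I on L5; bus BusRdX Flush; mem=47
  op20 P0: store L5 := 21 → M/I/I on L5; bus BusRdX Flush; mem=94
  op21 P0: store L4 := 81 → M/I/I on L4; bus BusRdX Flush; mem=13
  op22 P0: load  L0 → M/I/I on L0; bus (none); mem=8
  op23 P2: store L5 := 98 → I/I/M on L5; bus BusRdX Flush; mem=21
  op24 P2: store L5 := 36 → I/I/M on L5; bus (none); mem=21
  op25 P0: load  L4 → M/I/I on L4; bus (none); mem=13
  op26 P2: store L5 := 52 → I/I/M on L5; bus (none); mem=21
  op27 P2: load  L4 → O/I/S on L4; bus BusRd; mem=13
  op28 P2: store L0 := 85 → I/I/M on L0; bus BusRdX Flush; mem=91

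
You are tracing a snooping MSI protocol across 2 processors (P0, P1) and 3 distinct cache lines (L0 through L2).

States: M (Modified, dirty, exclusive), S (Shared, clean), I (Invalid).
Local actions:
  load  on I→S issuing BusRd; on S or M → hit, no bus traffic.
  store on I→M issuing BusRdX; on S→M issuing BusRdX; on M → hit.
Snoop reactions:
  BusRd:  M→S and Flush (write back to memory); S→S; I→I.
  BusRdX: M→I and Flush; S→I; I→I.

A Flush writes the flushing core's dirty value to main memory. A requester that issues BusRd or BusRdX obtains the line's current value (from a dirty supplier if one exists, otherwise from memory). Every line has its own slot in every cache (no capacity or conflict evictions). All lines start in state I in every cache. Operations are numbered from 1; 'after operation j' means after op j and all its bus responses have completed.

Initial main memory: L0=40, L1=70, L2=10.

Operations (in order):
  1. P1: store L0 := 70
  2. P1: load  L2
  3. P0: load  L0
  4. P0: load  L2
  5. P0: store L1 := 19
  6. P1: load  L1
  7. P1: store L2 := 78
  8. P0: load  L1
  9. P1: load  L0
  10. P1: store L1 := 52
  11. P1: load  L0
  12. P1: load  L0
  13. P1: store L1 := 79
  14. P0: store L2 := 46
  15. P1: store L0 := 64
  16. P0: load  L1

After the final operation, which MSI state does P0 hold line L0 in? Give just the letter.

state = I

step 1: P1: store L0 := 70  ⟶  IM  (L0)  txn=BusRdX  M[L0]=40
step 2: P1: load  L2  ⟶  IS  (L2)  txn=BusRd  M[L2]=10
step 3: P0: load  L0  ⟶  SS  (L0)  txn=BusRd+Flush  M[L0]=70
step 4: P0: load  L2  ⟶  SS  (L2)  txn=BusRd  M[L2]=10
step 5: P0: store L1 := 19  ⟶  MI  (L1)  txn=BusRdX  M[L1]=70
step 6: P1: load  L1  ⟶  SS  (L1)  txn=BusRd+Flush  M[L1]=19
step 7: P1: store L2 := 78  ⟶  IM  (L2)  txn=BusRdX  M[L2]=10
step 8: P0: load  L1  ⟶  SS  (L1)  txn=∅  M[L1]=19
step 9: P1: load  L0  ⟶  SS  (L0)  txn=∅  M[L0]=70
step 10: P1: store L1 := 52  ⟶  IM  (L1)  txn=BusRdX  M[L1]=19
step 11: P1: load  L0  ⟶  SS  (L0)  txn=∅  M[L0]=70
step 12: P1: load  L0  ⟶  SS  (L0)  txn=∅  M[L0]=70
step 13: P1: store L1 := 79  ⟶  IM  (L1)  txn=∅  M[L1]=19
step 14: P0: store L2 := 46  ⟶  MI  (L2)  txn=BusRdX+Flush  M[L2]=78
step 15: P1: store L0 := 64  ⟶  IM  (L0)  txn=BusRdX  M[L0]=70
step 16: P0: load  L1  ⟶  SS  (L1)  txn=BusRd+Flush  M[L1]=79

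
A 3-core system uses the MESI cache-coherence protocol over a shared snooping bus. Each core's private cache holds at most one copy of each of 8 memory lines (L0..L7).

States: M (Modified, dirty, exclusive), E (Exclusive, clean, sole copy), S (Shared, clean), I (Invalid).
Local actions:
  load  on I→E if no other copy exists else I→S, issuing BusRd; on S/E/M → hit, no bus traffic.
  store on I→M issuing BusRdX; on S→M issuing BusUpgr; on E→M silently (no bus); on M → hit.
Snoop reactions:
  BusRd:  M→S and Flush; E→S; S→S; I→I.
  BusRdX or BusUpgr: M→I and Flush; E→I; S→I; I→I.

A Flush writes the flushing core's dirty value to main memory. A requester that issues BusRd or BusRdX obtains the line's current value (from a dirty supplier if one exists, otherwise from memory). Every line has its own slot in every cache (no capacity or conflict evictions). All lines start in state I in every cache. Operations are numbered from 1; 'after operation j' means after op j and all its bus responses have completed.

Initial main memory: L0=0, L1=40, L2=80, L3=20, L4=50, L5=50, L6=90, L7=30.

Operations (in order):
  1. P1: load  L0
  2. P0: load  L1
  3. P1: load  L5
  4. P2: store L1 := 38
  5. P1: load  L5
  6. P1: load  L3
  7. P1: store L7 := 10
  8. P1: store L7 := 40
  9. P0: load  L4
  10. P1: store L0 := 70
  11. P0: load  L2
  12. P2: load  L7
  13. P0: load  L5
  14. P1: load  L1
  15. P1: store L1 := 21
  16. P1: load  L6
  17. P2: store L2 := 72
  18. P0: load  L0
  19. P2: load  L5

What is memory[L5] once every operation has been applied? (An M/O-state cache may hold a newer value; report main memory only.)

  op1 P1: load  L0 → I/E/I on L0; bus BusRd; mem=0
  op2 P0: load  L1 → E/I/I on L1; bus BusRd; mem=40
  op3 P1: load  L5 → I/E/I on L5; bus BusRd; mem=50
  op4 P2: store L1 := 38 → I/I/M on L1; bus BusRdX; mem=40
  op5 P1: load  L5 → I/E/I on L5; bus (none); mem=50
  op6 P1: load  L3 → I/E/I on L3; bus BusRd; mem=20
  op7 P1: store L7 := 10 → I/M/I on L7; bus BusRdX; mem=30
  op8 P1: store L7 := 40 → I/M/I on L7; bus (none); mem=30
  op9 P0: load  L4 → E/I/I on L4; bus BusRd; mem=50
  op10 P1: store L0 := 70 → I/M/I on L0; bus (none); mem=0
  op11 P0: load  L2 → E/I/I on L2; bus BusRd; mem=80
  op12 P2: load  L7 → I/S/S on L7; bus BusRd Flush; mem=40
  op13 P0: load  L5 → S/S/I on L5; bus BusRd; mem=50
  op14 P1: load  L1 → I/S/S on L1; bus BusRd Flush; mem=38
  op15 P1: store L1 := 21 → I/M/I on L1; bus BusUpgr; mem=38
  op16 P1: load  L6 → I/E/I on L6; bus BusRd; mem=90
  op17 P2: store L2 := 72 → I/I/M on L2; bus BusRdX; mem=80
  op18 P0: load  L0 → S/S/I on L0; bus BusRd Flush; mem=70
  op19 P2: load  L5 → S/S/S on L5; bus BusRd; mem=50

memory[L5] = 50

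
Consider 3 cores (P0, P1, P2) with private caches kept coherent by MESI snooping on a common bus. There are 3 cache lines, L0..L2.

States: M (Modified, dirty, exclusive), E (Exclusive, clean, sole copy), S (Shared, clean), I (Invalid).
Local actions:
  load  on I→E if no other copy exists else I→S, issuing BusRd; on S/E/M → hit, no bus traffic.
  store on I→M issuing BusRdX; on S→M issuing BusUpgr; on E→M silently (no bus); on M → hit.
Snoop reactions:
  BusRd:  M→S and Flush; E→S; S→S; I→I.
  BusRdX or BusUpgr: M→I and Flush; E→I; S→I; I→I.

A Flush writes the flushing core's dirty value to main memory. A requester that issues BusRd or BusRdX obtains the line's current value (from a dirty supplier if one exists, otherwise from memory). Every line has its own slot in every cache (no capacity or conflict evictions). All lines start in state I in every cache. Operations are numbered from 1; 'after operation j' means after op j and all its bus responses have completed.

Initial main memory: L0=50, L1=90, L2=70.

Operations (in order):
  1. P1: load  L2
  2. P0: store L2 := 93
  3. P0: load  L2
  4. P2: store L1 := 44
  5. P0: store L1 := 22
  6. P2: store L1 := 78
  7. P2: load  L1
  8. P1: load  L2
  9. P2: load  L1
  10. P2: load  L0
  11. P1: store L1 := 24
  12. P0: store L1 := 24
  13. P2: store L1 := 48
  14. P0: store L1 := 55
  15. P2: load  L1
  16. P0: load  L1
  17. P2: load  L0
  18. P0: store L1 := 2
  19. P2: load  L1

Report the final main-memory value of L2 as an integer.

  op1 P1: load  L2 → I/E/I on L2; bus BusRd; mem=70
  op2 P0: store L2 := 93 → M/I/I on L2; bus BusRdX; mem=70
  op3 P0: load  L2 → M/I/I on L2; bus (none); mem=70
  op4 P2: store L1 := 44 → I/I/M on L1; bus BusRdX; mem=90
  op5 P0: store L1 := 22 → M/I/I on L1; bus BusRdX Flush; mem=44
  op6 P2: store L1 := 78 → I/I/M on L1; bus BusRdX Flush; mem=22
  op7 P2: load  L1 → I/I/M on L1; bus (none); mem=22
  op8 P1: load  L2 → S/S/I on L2; bus BusRd Flush; mem=93
  op9 P2: load  L1 → I/I/M on L1; bus (none); mem=22
  op10 P2: load  L0 → I/I/E on L0; bus BusRd; mem=50
  op11 P1: store L1 := 24 → I/M/I on L1; bus BusRdX Flush; mem=78
  op12 P0: store L1 := 24 → M/I/I on L1; bus BusRdX Flush; mem=24
  op13 P2: store L1 := 48 → I/I/M on L1; bus BusRdX Flush; mem=24
  op14 P0: store L1 := 55 → M/I/I on L1; bus BusRdX Flush; mem=48
  op15 P2: load  L1 → S/I/S on L1; bus BusRd Flush; mem=55
  op16 P0: load  L1 → S/I/S on L1; bus (none); mem=55
  op17 P2: load  L0 → I/I/E on L0; bus (none); mem=50
  op18 P0: store L1 := 2 → M/I/I on L1; bus BusUpgr; mem=55
  op19 P2: load  L1 → S/I/S on L1; bus BusRd Flush; mem=2

memory[L2] = 93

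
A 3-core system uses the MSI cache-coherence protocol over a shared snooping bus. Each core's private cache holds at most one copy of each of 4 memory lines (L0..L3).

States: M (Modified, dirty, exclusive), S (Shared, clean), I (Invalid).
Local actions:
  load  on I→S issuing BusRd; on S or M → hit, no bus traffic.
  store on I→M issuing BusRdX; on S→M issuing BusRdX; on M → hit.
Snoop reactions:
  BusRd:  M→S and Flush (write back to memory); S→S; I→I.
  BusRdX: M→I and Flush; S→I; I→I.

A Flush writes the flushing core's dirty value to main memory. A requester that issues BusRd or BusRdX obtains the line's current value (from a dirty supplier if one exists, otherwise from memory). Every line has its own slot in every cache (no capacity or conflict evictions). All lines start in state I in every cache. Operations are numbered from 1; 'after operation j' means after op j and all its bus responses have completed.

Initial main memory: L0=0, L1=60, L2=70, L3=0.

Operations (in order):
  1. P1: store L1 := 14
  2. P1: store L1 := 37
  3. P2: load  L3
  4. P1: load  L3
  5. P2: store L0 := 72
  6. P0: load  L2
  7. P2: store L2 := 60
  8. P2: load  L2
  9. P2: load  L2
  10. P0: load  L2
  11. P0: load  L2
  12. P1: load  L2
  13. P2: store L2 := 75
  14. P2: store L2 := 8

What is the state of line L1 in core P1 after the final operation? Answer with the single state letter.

state = M

  op1 P1: store L1 := 14 → I/M/I on L1; bus BusRdX; mem=60
  op2 P1: store L1 := 37 → I/M/I on L1; bus (none); mem=60
  op3 P2: load  L3 → I/I/S on L3; bus BusRd; mem=0
  op4 P1: load  L3 → I/S/S on L3; bus BusRd; mem=0
  op5 P2: store L0 := 72 → I/I/M on L0; bus BusRdX; mem=0
  op6 P0: load  L2 → S/I/I on L2; bus BusRd; mem=70
  op7 P2: store L2 := 60 → I/I/M on L2; bus BusRdX; mem=70
  op8 P2: load  L2 → I/I/M on L2; bus (none); mem=70
  op9 P2: load  L2 → I/I/M on L2; bus (none); mem=70
  op10 P0: load  L2 → S/I/S on L2; bus BusRd Flush; mem=60
  op11 P0: load  L2 → S/I/S on L2; bus (none); mem=60
  op12 P1: load  L2 → S/S/S on L2; bus BusRd; mem=60
  op13 P2: store L2 := 75 → I/I/M on L2; bus BusRdX; mem=60
  op14 P2: store L2 := 8 → I/I/M on L2; bus (none); mem=60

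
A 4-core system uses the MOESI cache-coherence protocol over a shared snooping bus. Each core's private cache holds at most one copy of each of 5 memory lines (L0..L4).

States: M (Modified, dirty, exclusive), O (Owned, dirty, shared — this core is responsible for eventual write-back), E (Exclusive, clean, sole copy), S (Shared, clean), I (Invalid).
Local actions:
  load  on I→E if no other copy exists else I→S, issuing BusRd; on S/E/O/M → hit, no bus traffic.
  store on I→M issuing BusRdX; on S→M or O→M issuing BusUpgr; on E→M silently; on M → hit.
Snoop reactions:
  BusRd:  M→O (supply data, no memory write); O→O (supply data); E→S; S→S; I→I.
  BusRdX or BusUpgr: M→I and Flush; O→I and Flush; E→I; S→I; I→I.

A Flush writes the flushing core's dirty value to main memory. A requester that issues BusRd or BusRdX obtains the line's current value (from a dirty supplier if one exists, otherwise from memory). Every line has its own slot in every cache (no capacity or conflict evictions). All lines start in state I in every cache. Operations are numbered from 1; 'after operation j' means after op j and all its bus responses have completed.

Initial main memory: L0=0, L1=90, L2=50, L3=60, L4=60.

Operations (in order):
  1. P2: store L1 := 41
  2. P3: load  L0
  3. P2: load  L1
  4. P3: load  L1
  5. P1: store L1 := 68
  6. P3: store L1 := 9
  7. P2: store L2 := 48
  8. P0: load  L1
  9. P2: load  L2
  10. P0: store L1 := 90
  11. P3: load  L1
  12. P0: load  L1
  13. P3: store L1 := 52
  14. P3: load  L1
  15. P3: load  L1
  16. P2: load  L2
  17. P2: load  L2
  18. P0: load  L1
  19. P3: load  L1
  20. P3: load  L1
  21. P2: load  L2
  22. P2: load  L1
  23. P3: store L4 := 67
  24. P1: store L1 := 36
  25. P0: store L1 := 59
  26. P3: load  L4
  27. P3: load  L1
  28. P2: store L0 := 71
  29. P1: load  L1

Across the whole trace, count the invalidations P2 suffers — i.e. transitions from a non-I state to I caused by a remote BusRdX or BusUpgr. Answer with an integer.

invalidations = 2

step 1: P2: store L1 := 41  ⟶  IIMI  (L1)  txn=BusRdX  M[L1]=90
step 2: P3: load  L0  ⟶  IIIE  (L0)  txn=BusRd  M[L0]=0
step 3: P2: load  L1  ⟶  IIMI  (L1)  txn=∅  M[L1]=90
step 4: P3: load  L1  ⟶  IIOS  (L1)  txn=BusRd  M[L1]=90
step 5: P1: store L1 := 68  ⟶  IMII  (L1)  txn=BusRdX+Flush  M[L1]=41
step 6: P3: store L1 := 9  ⟶  IIIM  (L1)  txn=BusRdX+Flush  M[L1]=68
step 7: P2: store L2 := 48  ⟶  IIMI  (L2)  txn=BusRdX  M[L2]=50
step 8: P0: load  L1  ⟶  SIIO  (L1)  txn=BusRd  M[L1]=68
step 9: P2: load  L2  ⟶  IIMI  (L2)  txn=∅  M[L2]=50
step 10: P0: store L1 := 90  ⟶  MIII  (L1)  txn=BusUpgr+Flush  M[L1]=9
step 11: P3: load  L1  ⟶  OIIS  (L1)  txn=BusRd  M[L1]=9
step 12: P0: load  L1  ⟶  OIIS  (L1)  txn=∅  M[L1]=9
step 13: P3: store L1 := 52  ⟶  IIIM  (L1)  txn=BusUpgr+Flush  M[L1]=90
step 14: P3: load  L1  ⟶  IIIM  (L1)  txn=∅  M[L1]=90
step 15: P3: load  L1  ⟶  IIIM  (L1)  txn=∅  M[L1]=90
step 16: P2: load  L2  ⟶  IIMI  (L2)  txn=∅  M[L2]=50
step 17: P2: load  L2  ⟶  IIMI  (L2)  txn=∅  M[L2]=50
step 18: P0: load  L1  ⟶  SIIO  (L1)  txn=BusRd  M[L1]=90
step 19: P3: load  L1  ⟶  SIIO  (L1)  txn=∅  M[L1]=90
step 20: P3: load  L1  ⟶  SIIO  (L1)  txn=∅  M[L1]=90
step 21: P2: load  L2  ⟶  IIMI  (L2)  txn=∅  M[L2]=50
step 22: P2: load  L1  ⟶  SISO  (L1)  txn=BusRd  M[L1]=90
step 23: P3: store L4 := 67  ⟶  IIIM  (L4)  txn=BusRdX  M[L4]=60
step 24: P1: store L1 := 36  ⟶  IMII  (L1)  txn=BusRdX+Flush  M[L1]=52
step 25: P0: store L1 := 59  ⟶  MIII  (L1)  txn=BusRdX+Flush  M[L1]=36
step 26: P3: load  L4  ⟶  IIIM  (L4)  txn=∅  M[L4]=60
step 27: P3: load  L1  ⟶  OIIS  (L1)  txn=BusRd  M[L1]=36
step 28: P2: store L0 := 71  ⟶  IIMI  (L0)  txn=BusRdX  M[L0]=0
step 29: P1: load  L1  ⟶  OSIS  (L1)  txn=BusRd  M[L1]=36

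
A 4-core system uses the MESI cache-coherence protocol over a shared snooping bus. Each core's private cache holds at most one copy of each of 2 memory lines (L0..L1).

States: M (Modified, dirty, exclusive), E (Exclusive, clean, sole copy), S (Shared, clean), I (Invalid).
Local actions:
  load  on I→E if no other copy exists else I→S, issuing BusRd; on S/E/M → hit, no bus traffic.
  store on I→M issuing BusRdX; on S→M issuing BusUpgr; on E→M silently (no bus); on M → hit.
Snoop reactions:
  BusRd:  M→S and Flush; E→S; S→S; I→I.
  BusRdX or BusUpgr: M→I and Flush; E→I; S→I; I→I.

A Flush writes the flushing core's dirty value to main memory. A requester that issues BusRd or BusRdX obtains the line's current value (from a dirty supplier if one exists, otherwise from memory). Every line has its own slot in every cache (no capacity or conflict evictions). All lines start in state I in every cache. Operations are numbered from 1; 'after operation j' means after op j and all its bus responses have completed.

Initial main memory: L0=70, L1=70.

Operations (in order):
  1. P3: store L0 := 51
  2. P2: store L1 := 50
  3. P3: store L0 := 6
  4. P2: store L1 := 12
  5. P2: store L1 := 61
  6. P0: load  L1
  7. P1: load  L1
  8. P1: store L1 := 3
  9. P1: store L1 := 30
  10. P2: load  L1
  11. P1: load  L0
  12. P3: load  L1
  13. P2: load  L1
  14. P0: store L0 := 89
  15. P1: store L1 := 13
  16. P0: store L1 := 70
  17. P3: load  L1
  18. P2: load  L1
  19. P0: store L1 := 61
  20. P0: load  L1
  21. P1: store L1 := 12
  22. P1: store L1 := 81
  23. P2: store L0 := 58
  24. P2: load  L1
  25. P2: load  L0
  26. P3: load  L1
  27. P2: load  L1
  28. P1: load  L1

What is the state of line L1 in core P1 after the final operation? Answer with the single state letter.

state = S

[1] P3: store L0 := 51 | P0:I, P1:I, P2:I, P3:M(51) | bus: BusRdX
[2] P2: store L1 := 50 | P0:I, P1:I, P2:M(50), P3:I | bus: BusRdX
[3] P3: store L0 := 6 | P0:I, P1:I, P2:I, P3:M(6) | bus: none
[4] P2: store L1 := 12 | P0:I, P1:I, P2:M(12), P3:I | bus: none
[5] P2: store L1 := 61 | P0:I, P1:I, P2:M(61), P3:I | bus: none
[6] P0: load  L1 | P0:S(61), P1:I, P2:S(61), P3:I | bus: BusRd,Flush
[7] P1: load  L1 | P0:S(61), P1:S(61), P2:S(61), P3:I | bus: BusRd
[8] P1: store L1 := 3 | P0:I, P1:M(3), P2:I, P3:I | bus: BusUpgr
[9] P1: store L1 := 30 | P0:I, P1:M(30), P2:I, P3:I | bus: none
[10] P2: load  L1 | P0:I, P1:S(30), P2:S(30), P3:I | bus: BusRd,Flush
[11] P1: load  L0 | P0:I, P1:S(6), P2:I, P3:S(6) | bus: BusRd,Flush
[12] P3: load  L1 | P0:I, P1:S(30), P2:S(30), P3:S(30) | bus: BusRd
[13] P2: load  L1 | P0:I, P1:S(30), P2:S(30), P3:S(30) | bus: none
[14] P0: store L0 := 89 | P0:M(89), P1:I, P2:I, P3:I | bus: BusRdX
[15] P1: store L1 := 13 | P0:I, P1:M(13), P2:I, P3:I | bus: BusUpgr
[16] P0: store L1 := 70 | P0:M(70), P1:I, P2:I, P3:I | bus: BusRdX,Flush
[17] P3: load  L1 | P0:S(70), P1:I, P2:I, P3:S(70) | bus: BusRd,Flush
[18] P2: load  L1 | P0:S(70), P1:I, P2:S(70), P3:S(70) | bus: BusRd
[19] P0: store L1 := 61 | P0:M(61), P1:I, P2:I, P3:I | bus: BusUpgr
[20] P0: load  L1 | P0:M(61), P1:I, P2:I, P3:I | bus: none
[21] P1: store L1 := 12 | P0:I, P1:M(12), P2:I, P3:I | bus: BusRdX,Flush
[22] P1: store L1 := 81 | P0:I, P1:M(81), P2:I, P3:I | bus: none
[23] P2: store L0 := 58 | P0:I, P1:I, P2:M(58), P3:I | bus: BusRdX,Flush
[24] P2: load  L1 | P0:I, P1:S(81), P2:S(81), P3:I | bus: BusRd,Flush
[25] P2: load  L0 | P0:I, P1:I, P2:M(58), P3:I | bus: none
[26] P3: load  L1 | P0:I, P1:S(81), P2:S(81), P3:S(81) | bus: BusRd
[27] P2: load  L1 | P0:I, P1:S(81), P2:S(81), P3:S(81) | bus: none
[28] P1: load  L1 | P0:I, P1:S(81), P2:S(81), P3:S(81) | bus: none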